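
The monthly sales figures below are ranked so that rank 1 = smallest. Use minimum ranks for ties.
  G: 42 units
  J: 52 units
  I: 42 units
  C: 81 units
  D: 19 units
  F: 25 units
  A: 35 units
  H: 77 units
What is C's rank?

8

Sorted (ascending): 19, 25, 35, 42, 42, 52, 77, 81
The 2 values of 42 occupy positions 4–5 → each gets rank 4.
C has value 81 units → rank 8.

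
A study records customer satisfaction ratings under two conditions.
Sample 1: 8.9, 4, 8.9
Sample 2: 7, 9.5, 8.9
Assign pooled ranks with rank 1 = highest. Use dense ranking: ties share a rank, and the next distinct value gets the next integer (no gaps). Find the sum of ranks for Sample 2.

Sorted (descending): 9.5, 8.9, 8.9, 8.9, 7, 4
The 3 values of 8.9 share dense rank 2.
Remaining distinct values take the next consecutive integers.
Sample 2 values → pooled ranks: 7→3, 9.5→1, 8.9→2
Rank sum = 3 + 1 + 2 = 6

6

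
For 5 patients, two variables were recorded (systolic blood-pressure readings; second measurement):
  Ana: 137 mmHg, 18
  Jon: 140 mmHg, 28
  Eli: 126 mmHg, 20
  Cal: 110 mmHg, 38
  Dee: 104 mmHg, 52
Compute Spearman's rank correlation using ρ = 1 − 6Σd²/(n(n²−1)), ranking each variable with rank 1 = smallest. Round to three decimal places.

Ranks of variable 1: 4, 5, 3, 2, 1
Ranks of variable 2: 1, 3, 2, 4, 5
d = r₁ − r₂: 3, 2, 1, -2, -4
d²: 9, 4, 1, 4, 16; Σd² = 34
ρ = 1 − 6·34/(5·24) = 1 − 204/120 = -0.700

-0.700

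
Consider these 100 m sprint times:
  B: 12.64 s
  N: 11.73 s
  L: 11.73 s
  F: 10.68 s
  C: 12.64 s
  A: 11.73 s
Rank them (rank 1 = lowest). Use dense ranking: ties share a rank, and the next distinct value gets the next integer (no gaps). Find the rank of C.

Sorted (ascending): 10.68, 11.73, 11.73, 11.73, 12.64, 12.64
The 3 values of 11.73 share dense rank 2.
The 2 values of 12.64 share dense rank 3.
Remaining distinct values take the next consecutive integers.
C has value 12.64 s → rank 3.

3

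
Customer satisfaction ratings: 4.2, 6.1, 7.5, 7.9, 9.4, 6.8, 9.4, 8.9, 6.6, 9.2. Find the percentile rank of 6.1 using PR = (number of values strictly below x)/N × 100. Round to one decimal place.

10.0

N = 10.
Strictly below 6.1: 1. Equal to 6.1: 1.
PR = 1/10 × 100 = 10.0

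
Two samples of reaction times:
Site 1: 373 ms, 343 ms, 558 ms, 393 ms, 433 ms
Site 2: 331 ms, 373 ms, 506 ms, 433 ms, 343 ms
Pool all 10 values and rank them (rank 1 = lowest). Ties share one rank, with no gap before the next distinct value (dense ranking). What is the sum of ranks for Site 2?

17

Sorted (ascending): 331, 343, 343, 373, 373, 393, 433, 433, 506, 558
The 2 values of 343 share dense rank 2.
The 2 values of 373 share dense rank 3.
The 2 values of 433 share dense rank 5.
Remaining distinct values take the next consecutive integers.
Site 2 values → pooled ranks: 331→1, 373→3, 506→6, 433→5, 343→2
Rank sum = 1 + 3 + 6 + 5 + 2 = 17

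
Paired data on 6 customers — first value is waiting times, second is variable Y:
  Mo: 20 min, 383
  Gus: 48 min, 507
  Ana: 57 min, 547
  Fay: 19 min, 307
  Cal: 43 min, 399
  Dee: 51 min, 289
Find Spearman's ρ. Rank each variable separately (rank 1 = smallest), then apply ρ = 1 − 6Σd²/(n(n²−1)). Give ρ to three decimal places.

0.429

Ranks of variable 1: 2, 4, 6, 1, 3, 5
Ranks of variable 2: 3, 5, 6, 2, 4, 1
d = r₁ − r₂: -1, -1, 0, -1, -1, 4
d²: 1, 1, 0, 1, 1, 16; Σd² = 20
ρ = 1 − 6·20/(6·35) = 1 − 120/210 = 0.429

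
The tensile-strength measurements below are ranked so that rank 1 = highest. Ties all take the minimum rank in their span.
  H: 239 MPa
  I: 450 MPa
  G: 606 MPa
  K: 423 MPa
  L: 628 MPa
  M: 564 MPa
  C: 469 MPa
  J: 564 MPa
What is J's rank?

3

Sorted (descending): 628, 606, 564, 564, 469, 450, 423, 239
The 2 values of 564 occupy positions 3–4 → each gets rank 3.
J has value 564 MPa → rank 3.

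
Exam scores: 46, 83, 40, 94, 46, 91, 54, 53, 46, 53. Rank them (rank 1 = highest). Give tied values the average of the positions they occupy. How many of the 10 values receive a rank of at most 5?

Sorted (descending): 94, 91, 83, 54, 53, 53, 46, 46, 46, 40
The 2 values of 53 occupy positions 5–6 → average rank (5+6)/2 = 5.5.
The 3 values of 46 occupy positions 7–9 → average rank 8.
Ranks ≤ 5: {1, 2, 3, 4} → 4 values.

4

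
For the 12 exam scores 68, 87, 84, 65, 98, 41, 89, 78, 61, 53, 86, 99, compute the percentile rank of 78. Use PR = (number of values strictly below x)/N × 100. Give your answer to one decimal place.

N = 12.
Strictly below 78: 5. Equal to 78: 1.
PR = 5/12 × 100 = 41.7

41.7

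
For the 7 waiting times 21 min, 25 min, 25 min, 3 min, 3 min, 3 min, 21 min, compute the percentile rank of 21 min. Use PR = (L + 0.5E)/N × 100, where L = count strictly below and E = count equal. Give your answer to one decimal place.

N = 7.
Strictly below 21: 3. Equal to 21: 2.
PR = (3 + 0.5·2)/7 × 100 = 57.1

57.1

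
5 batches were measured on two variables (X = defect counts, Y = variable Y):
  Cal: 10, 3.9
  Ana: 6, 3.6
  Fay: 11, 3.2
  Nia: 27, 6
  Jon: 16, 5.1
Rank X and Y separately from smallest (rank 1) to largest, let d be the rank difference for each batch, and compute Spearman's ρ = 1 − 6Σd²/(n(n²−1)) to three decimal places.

0.700

Ranks of variable 1: 2, 1, 3, 5, 4
Ranks of variable 2: 3, 2, 1, 5, 4
d = r₁ − r₂: -1, -1, 2, 0, 0
d²: 1, 1, 4, 0, 0; Σd² = 6
ρ = 1 − 6·6/(5·24) = 1 − 36/120 = 0.700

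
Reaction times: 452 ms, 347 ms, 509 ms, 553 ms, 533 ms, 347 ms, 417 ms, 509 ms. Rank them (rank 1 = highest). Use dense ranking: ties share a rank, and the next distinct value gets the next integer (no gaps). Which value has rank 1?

553

Sorted (descending): 553, 533, 509, 509, 452, 417, 347, 347
The 2 values of 509 share dense rank 3.
The 2 values of 347 share dense rank 6.
Remaining distinct values take the next consecutive integers.
Rank 1 → value 553.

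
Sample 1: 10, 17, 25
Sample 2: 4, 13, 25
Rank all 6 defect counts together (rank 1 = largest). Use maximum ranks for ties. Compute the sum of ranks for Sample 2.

Sorted (descending): 25, 25, 17, 13, 10, 4
The 2 values of 25 occupy positions 1–2 → each gets rank 2.
Sample 2 values → pooled ranks: 4→6, 13→4, 25→2
Rank sum = 6 + 4 + 2 = 12

12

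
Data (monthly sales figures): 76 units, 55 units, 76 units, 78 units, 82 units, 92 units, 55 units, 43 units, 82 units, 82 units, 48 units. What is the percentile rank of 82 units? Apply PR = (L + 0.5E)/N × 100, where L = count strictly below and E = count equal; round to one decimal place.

N = 11.
Strictly below 82: 7. Equal to 82: 3.
PR = (7 + 0.5·3)/11 × 100 = 77.3

77.3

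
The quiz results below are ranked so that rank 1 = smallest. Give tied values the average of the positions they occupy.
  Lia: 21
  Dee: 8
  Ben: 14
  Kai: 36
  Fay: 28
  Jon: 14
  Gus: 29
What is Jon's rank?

Sorted (ascending): 8, 14, 14, 21, 28, 29, 36
The 2 values of 14 occupy positions 2–3 → average rank (2+3)/2 = 2.5.
Jon has value 14 → rank 2.5.

2.5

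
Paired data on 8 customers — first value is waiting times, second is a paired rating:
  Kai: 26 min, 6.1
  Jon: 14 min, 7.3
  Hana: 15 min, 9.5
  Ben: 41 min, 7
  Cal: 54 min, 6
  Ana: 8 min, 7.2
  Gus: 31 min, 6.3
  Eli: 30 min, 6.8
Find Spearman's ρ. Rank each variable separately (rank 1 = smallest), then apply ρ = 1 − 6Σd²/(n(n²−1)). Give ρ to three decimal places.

Ranks of variable 1: 4, 2, 3, 7, 8, 1, 6, 5
Ranks of variable 2: 2, 7, 8, 5, 1, 6, 3, 4
d = r₁ − r₂: 2, -5, -5, 2, 7, -5, 3, 1
d²: 4, 25, 25, 4, 49, 25, 9, 1; Σd² = 142
ρ = 1 − 6·142/(8·63) = 1 − 852/504 = -0.690

-0.690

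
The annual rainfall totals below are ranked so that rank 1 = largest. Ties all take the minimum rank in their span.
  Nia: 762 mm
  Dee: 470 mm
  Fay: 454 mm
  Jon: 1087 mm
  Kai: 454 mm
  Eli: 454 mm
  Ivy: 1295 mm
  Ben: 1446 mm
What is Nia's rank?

4

Sorted (descending): 1446, 1295, 1087, 762, 470, 454, 454, 454
The 3 values of 454 occupy positions 6–8 → each gets rank 6.
Nia has value 762 mm → rank 4.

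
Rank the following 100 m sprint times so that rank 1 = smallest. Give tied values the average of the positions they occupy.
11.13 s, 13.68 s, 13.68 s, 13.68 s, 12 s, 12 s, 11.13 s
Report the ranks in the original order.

Sorted (ascending): 11.13, 11.13, 12, 12, 13.68, 13.68, 13.68
The 2 values of 11.13 occupy positions 1–2 → average rank (1+2)/2 = 1.5.
The 2 values of 12 occupy positions 3–4 → average rank (3+4)/2 = 3.5.
The 3 values of 13.68 occupy positions 5–7 → average rank 6.

1.5, 6, 6, 6, 3.5, 3.5, 1.5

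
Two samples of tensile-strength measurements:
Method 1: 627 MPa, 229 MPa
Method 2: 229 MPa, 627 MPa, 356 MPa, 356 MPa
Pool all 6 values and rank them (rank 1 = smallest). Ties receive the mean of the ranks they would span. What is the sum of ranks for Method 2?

Sorted (ascending): 229, 229, 356, 356, 627, 627
The 2 values of 229 occupy positions 1–2 → average rank (1+2)/2 = 1.5.
The 2 values of 356 occupy positions 3–4 → average rank (3+4)/2 = 3.5.
The 2 values of 627 occupy positions 5–6 → average rank (5+6)/2 = 5.5.
Method 2 values → pooled ranks: 229→1.5, 627→5.5, 356→3.5, 356→3.5
Rank sum = 1.5 + 5.5 + 3.5 + 3.5 = 14

14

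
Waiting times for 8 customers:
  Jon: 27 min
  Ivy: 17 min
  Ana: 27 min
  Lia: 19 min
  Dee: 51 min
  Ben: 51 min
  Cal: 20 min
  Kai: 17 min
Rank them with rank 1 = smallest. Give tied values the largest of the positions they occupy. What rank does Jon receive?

6

Sorted (ascending): 17, 17, 19, 20, 27, 27, 51, 51
The 2 values of 17 occupy positions 1–2 → each gets rank 2.
The 2 values of 27 occupy positions 5–6 → each gets rank 6.
The 2 values of 51 occupy positions 7–8 → each gets rank 8.
Jon has value 27 min → rank 6.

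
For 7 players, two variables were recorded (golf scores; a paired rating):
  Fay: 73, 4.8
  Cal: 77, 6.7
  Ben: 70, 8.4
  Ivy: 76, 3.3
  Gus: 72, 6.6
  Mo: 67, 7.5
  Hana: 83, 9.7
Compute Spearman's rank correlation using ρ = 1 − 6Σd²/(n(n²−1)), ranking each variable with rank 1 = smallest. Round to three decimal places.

Ranks of variable 1: 4, 6, 2, 5, 3, 1, 7
Ranks of variable 2: 2, 4, 6, 1, 3, 5, 7
d = r₁ − r₂: 2, 2, -4, 4, 0, -4, 0
d²: 4, 4, 16, 16, 0, 16, 0; Σd² = 56
ρ = 1 − 6·56/(7·48) = 1 − 336/336 = 0.000

0.000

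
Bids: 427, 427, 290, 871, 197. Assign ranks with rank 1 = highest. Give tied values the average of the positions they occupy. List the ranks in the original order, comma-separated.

Sorted (descending): 871, 427, 427, 290, 197
The 2 values of 427 occupy positions 2–3 → average rank (2+3)/2 = 2.5.

2.5, 2.5, 4, 1, 5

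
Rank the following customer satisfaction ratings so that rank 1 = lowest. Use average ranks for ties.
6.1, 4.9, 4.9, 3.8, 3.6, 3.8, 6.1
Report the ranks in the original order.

6.5, 4.5, 4.5, 2.5, 1, 2.5, 6.5

Sorted (ascending): 3.6, 3.8, 3.8, 4.9, 4.9, 6.1, 6.1
The 2 values of 3.8 occupy positions 2–3 → average rank (2+3)/2 = 2.5.
The 2 values of 4.9 occupy positions 4–5 → average rank (4+5)/2 = 4.5.
The 2 values of 6.1 occupy positions 6–7 → average rank (6+7)/2 = 6.5.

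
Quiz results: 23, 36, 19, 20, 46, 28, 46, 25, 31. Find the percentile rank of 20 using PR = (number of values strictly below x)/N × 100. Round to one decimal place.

11.1

N = 9.
Strictly below 20: 1. Equal to 20: 1.
PR = 1/9 × 100 = 11.1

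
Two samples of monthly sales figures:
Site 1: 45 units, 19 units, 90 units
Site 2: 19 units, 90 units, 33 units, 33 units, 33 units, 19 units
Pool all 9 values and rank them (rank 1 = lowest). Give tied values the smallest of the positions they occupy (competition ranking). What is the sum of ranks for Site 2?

Sorted (ascending): 19, 19, 19, 33, 33, 33, 45, 90, 90
The 3 values of 19 occupy positions 1–3 → each gets rank 1.
The 3 values of 33 occupy positions 4–6 → each gets rank 4.
The 2 values of 90 occupy positions 8–9 → each gets rank 8.
Site 2 values → pooled ranks: 19→1, 90→8, 33→4, 33→4, 33→4, 19→1
Rank sum = 1 + 8 + 4 + 4 + 4 + 1 = 22

22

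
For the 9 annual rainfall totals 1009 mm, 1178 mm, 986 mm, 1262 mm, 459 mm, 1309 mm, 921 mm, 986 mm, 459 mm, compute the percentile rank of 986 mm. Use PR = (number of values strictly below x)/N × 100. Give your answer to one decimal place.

33.3

N = 9.
Strictly below 986: 3. Equal to 986: 2.
PR = 3/9 × 100 = 33.3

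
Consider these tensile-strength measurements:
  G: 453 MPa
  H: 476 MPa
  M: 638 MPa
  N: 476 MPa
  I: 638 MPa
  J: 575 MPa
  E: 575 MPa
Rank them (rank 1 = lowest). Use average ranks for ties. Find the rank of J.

4.5

Sorted (ascending): 453, 476, 476, 575, 575, 638, 638
The 2 values of 476 occupy positions 2–3 → average rank (2+3)/2 = 2.5.
The 2 values of 575 occupy positions 4–5 → average rank (4+5)/2 = 4.5.
The 2 values of 638 occupy positions 6–7 → average rank (6+7)/2 = 6.5.
J has value 575 MPa → rank 4.5.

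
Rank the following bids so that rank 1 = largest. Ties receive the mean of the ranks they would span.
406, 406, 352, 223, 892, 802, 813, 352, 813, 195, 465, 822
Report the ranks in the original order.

7.5, 7.5, 9.5, 11, 1, 5, 3.5, 9.5, 3.5, 12, 6, 2

Sorted (descending): 892, 822, 813, 813, 802, 465, 406, 406, 352, 352, 223, 195
The 2 values of 813 occupy positions 3–4 → average rank (3+4)/2 = 3.5.
The 2 values of 406 occupy positions 7–8 → average rank (7+8)/2 = 7.5.
The 2 values of 352 occupy positions 9–10 → average rank (9+10)/2 = 9.5.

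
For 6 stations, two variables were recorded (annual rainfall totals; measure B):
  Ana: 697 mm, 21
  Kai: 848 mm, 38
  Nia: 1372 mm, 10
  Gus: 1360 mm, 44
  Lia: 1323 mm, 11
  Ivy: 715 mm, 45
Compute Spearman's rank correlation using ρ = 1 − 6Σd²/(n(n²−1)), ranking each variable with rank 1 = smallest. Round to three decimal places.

Ranks of variable 1: 1, 3, 6, 5, 4, 2
Ranks of variable 2: 3, 4, 1, 5, 2, 6
d = r₁ − r₂: -2, -1, 5, 0, 2, -4
d²: 4, 1, 25, 0, 4, 16; Σd² = 50
ρ = 1 − 6·50/(6·35) = 1 − 300/210 = -0.429

-0.429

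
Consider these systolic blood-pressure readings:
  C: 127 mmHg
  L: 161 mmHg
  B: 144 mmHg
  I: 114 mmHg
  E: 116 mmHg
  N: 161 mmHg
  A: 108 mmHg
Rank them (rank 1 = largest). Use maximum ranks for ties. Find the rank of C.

Sorted (descending): 161, 161, 144, 127, 116, 114, 108
The 2 values of 161 occupy positions 1–2 → each gets rank 2.
C has value 127 mmHg → rank 4.

4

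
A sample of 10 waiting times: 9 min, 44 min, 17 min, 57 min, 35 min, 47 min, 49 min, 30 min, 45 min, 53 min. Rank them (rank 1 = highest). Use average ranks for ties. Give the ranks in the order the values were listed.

Sorted (descending): 57, 53, 49, 47, 45, 44, 35, 30, 17, 9
No ties — each value takes its position as its rank.

10, 6, 9, 1, 7, 4, 3, 8, 5, 2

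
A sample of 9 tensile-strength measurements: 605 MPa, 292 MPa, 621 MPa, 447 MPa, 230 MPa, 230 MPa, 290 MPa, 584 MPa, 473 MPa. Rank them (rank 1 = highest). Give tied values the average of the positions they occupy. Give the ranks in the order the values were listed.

Sorted (descending): 621, 605, 584, 473, 447, 292, 290, 230, 230
The 2 values of 230 occupy positions 8–9 → average rank (8+9)/2 = 8.5.

2, 6, 1, 5, 8.5, 8.5, 7, 3, 4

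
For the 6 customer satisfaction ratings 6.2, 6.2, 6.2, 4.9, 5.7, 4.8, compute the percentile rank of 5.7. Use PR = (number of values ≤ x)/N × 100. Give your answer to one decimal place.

50.0

N = 6.
Strictly below 5.7: 2. Equal to 5.7: 1.
PR = 3/6 × 100 = 50.0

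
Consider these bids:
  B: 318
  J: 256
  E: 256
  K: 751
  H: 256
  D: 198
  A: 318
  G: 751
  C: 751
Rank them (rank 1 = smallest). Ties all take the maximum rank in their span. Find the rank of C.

9

Sorted (ascending): 198, 256, 256, 256, 318, 318, 751, 751, 751
The 3 values of 256 occupy positions 2–4 → each gets rank 4.
The 2 values of 318 occupy positions 5–6 → each gets rank 6.
The 3 values of 751 occupy positions 7–9 → each gets rank 9.
C has value 751 → rank 9.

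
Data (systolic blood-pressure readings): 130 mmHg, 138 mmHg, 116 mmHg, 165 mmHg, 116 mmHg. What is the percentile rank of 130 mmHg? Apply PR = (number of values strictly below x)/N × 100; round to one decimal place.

N = 5.
Strictly below 130: 2. Equal to 130: 1.
PR = 2/5 × 100 = 40.0

40.0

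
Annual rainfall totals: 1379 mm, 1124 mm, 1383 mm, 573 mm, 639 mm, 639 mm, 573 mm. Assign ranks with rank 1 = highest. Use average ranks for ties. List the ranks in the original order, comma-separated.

Sorted (descending): 1383, 1379, 1124, 639, 639, 573, 573
The 2 values of 639 occupy positions 4–5 → average rank (4+5)/2 = 4.5.
The 2 values of 573 occupy positions 6–7 → average rank (6+7)/2 = 6.5.

2, 3, 1, 6.5, 4.5, 4.5, 6.5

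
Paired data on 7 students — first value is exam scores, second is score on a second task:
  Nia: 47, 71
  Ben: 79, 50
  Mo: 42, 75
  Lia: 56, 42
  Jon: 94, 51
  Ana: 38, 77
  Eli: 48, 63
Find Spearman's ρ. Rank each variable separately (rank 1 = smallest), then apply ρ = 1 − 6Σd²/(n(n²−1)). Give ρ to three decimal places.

-0.857

Ranks of variable 1: 3, 6, 2, 5, 7, 1, 4
Ranks of variable 2: 5, 2, 6, 1, 3, 7, 4
d = r₁ − r₂: -2, 4, -4, 4, 4, -6, 0
d²: 4, 16, 16, 16, 16, 36, 0; Σd² = 104
ρ = 1 − 6·104/(7·48) = 1 − 624/336 = -0.857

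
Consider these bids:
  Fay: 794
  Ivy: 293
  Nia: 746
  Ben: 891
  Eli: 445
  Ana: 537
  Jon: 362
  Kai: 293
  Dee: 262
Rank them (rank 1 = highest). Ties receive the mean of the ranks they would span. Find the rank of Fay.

Sorted (descending): 891, 794, 746, 537, 445, 362, 293, 293, 262
The 2 values of 293 occupy positions 7–8 → average rank (7+8)/2 = 7.5.
Fay has value 794 → rank 2.

2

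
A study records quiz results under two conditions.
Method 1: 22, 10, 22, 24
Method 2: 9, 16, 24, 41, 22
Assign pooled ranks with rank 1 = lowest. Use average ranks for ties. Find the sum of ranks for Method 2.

Sorted (ascending): 9, 10, 16, 22, 22, 22, 24, 24, 41
The 3 values of 22 occupy positions 4–6 → average rank 5.
The 2 values of 24 occupy positions 7–8 → average rank (7+8)/2 = 7.5.
Method 2 values → pooled ranks: 9→1, 16→3, 24→7.5, 41→9, 22→5
Rank sum = 1 + 3 + 7.5 + 9 + 5 = 25.5

25.5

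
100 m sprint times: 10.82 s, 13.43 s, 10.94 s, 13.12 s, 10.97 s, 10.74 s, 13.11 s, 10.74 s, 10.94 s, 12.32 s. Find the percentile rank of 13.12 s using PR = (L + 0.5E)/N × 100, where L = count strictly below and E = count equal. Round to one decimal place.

85.0

N = 10.
Strictly below 13.12: 8. Equal to 13.12: 1.
PR = (8 + 0.5·1)/10 × 100 = 85.0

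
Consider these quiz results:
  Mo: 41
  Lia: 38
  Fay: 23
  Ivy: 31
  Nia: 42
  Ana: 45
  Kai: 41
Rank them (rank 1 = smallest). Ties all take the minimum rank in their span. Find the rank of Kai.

4

Sorted (ascending): 23, 31, 38, 41, 41, 42, 45
The 2 values of 41 occupy positions 4–5 → each gets rank 4.
Kai has value 41 → rank 4.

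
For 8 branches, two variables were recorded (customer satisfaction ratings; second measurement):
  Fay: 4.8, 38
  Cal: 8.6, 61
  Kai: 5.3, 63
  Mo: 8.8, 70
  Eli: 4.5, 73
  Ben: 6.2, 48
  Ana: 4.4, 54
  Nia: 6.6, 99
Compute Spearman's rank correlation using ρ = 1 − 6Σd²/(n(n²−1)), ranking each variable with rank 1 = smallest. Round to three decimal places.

Ranks of variable 1: 3, 7, 4, 8, 2, 5, 1, 6
Ranks of variable 2: 1, 4, 5, 6, 7, 2, 3, 8
d = r₁ − r₂: 2, 3, -1, 2, -5, 3, -2, -2
d²: 4, 9, 1, 4, 25, 9, 4, 4; Σd² = 60
ρ = 1 − 6·60/(8·63) = 1 − 360/504 = 0.286

0.286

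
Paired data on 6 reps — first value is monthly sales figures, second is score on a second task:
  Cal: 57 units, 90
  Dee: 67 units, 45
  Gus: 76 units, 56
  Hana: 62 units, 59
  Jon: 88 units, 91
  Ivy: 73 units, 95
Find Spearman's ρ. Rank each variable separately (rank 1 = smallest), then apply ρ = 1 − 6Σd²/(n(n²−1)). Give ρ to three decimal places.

0.200

Ranks of variable 1: 1, 3, 5, 2, 6, 4
Ranks of variable 2: 4, 1, 2, 3, 5, 6
d = r₁ − r₂: -3, 2, 3, -1, 1, -2
d²: 9, 4, 9, 1, 1, 4; Σd² = 28
ρ = 1 − 6·28/(6·35) = 1 − 168/210 = 0.200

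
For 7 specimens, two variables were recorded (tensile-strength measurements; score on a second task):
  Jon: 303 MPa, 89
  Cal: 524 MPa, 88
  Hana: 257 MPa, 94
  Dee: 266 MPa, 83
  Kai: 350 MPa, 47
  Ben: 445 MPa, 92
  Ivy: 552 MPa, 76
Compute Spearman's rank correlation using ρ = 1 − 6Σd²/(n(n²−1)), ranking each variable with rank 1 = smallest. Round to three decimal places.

Ranks of variable 1: 3, 6, 1, 2, 4, 5, 7
Ranks of variable 2: 5, 4, 7, 3, 1, 6, 2
d = r₁ − r₂: -2, 2, -6, -1, 3, -1, 5
d²: 4, 4, 36, 1, 9, 1, 25; Σd² = 80
ρ = 1 − 6·80/(7·48) = 1 − 480/336 = -0.429

-0.429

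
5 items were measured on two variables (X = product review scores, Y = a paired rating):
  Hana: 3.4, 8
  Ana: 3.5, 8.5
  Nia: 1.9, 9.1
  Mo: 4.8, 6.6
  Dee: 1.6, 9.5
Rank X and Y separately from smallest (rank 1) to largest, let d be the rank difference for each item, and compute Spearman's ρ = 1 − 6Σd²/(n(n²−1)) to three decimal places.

Ranks of variable 1: 3, 4, 2, 5, 1
Ranks of variable 2: 2, 3, 4, 1, 5
d = r₁ − r₂: 1, 1, -2, 4, -4
d²: 1, 1, 4, 16, 16; Σd² = 38
ρ = 1 − 6·38/(5·24) = 1 − 228/120 = -0.900

-0.900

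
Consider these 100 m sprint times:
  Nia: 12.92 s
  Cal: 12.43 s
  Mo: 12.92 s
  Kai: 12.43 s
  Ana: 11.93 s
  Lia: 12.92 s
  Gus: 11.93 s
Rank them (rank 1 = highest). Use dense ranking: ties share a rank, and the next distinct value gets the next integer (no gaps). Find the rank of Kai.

Sorted (descending): 12.92, 12.92, 12.92, 12.43, 12.43, 11.93, 11.93
The 3 values of 12.92 share dense rank 1.
The 2 values of 12.43 share dense rank 2.
The 2 values of 11.93 share dense rank 3.
Kai has value 12.43 s → rank 2.

2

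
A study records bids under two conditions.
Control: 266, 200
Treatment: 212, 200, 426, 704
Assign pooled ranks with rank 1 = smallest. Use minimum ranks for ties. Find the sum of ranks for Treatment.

Sorted (ascending): 200, 200, 212, 266, 426, 704
The 2 values of 200 occupy positions 1–2 → each gets rank 1.
Treatment values → pooled ranks: 212→3, 200→1, 426→5, 704→6
Rank sum = 3 + 1 + 5 + 6 = 15

15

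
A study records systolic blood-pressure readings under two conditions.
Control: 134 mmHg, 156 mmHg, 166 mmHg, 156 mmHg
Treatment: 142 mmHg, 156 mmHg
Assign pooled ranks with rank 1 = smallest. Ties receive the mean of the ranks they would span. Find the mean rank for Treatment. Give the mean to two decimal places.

3.00

Sorted (ascending): 134, 142, 156, 156, 156, 166
The 3 values of 156 occupy positions 3–5 → average rank 4.
Treatment values → pooled ranks: 142→2, 156→4
Mean rank = (2 + 4) / 2 = 3.00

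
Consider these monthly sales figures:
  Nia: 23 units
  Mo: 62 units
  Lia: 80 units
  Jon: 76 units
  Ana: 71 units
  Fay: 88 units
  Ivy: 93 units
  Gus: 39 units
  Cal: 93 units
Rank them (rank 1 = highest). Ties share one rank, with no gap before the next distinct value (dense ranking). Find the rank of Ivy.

1

Sorted (descending): 93, 93, 88, 80, 76, 71, 62, 39, 23
The 2 values of 93 share dense rank 1.
Remaining distinct values take the next consecutive integers.
Ivy has value 93 units → rank 1.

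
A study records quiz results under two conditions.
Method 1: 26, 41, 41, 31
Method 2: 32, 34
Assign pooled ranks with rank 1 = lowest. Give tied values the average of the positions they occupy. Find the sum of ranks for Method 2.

Sorted (ascending): 26, 31, 32, 34, 41, 41
The 2 values of 41 occupy positions 5–6 → average rank (5+6)/2 = 5.5.
Method 2 values → pooled ranks: 32→3, 34→4
Rank sum = 3 + 4 = 7

7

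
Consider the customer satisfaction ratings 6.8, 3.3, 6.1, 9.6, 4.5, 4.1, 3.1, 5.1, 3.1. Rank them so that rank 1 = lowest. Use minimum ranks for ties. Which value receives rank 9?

9.6

Sorted (ascending): 3.1, 3.1, 3.3, 4.1, 4.5, 5.1, 6.1, 6.8, 9.6
The 2 values of 3.1 occupy positions 1–2 → each gets rank 1.
Rank 9 → value 9.6.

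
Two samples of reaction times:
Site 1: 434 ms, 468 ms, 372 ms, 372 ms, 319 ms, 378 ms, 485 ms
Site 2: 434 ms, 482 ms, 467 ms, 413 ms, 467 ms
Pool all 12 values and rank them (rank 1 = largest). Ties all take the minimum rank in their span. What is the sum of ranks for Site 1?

51

Sorted (descending): 485, 482, 468, 467, 467, 434, 434, 413, 378, 372, 372, 319
The 2 values of 467 occupy positions 4–5 → each gets rank 4.
The 2 values of 434 occupy positions 6–7 → each gets rank 6.
The 2 values of 372 occupy positions 10–11 → each gets rank 10.
Site 1 values → pooled ranks: 434→6, 468→3, 372→10, 372→10, 319→12, 378→9, 485→1
Rank sum = 6 + 3 + 10 + 10 + 12 + 9 + 1 = 51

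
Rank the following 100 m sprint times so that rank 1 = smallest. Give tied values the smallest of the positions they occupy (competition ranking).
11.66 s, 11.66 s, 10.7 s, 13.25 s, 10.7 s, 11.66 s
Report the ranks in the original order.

3, 3, 1, 6, 1, 3

Sorted (ascending): 10.7, 10.7, 11.66, 11.66, 11.66, 13.25
The 2 values of 10.7 occupy positions 1–2 → each gets rank 1.
The 3 values of 11.66 occupy positions 3–5 → each gets rank 3.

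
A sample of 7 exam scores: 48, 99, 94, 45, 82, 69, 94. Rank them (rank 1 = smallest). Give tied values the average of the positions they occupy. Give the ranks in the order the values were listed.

Sorted (ascending): 45, 48, 69, 82, 94, 94, 99
The 2 values of 94 occupy positions 5–6 → average rank (5+6)/2 = 5.5.

2, 7, 5.5, 1, 4, 3, 5.5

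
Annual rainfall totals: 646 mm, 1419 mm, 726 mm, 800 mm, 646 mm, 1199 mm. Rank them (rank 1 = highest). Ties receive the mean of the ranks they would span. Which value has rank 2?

Sorted (descending): 1419, 1199, 800, 726, 646, 646
The 2 values of 646 occupy positions 5–6 → average rank (5+6)/2 = 5.5.
Rank 2 → value 1199.

1199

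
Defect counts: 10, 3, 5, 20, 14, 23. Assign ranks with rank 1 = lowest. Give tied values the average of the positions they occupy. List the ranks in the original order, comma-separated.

3, 1, 2, 5, 4, 6

Sorted (ascending): 3, 5, 10, 14, 20, 23
No ties — each value takes its position as its rank.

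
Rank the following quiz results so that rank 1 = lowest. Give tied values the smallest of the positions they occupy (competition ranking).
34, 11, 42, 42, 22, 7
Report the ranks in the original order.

4, 2, 5, 5, 3, 1

Sorted (ascending): 7, 11, 22, 34, 42, 42
The 2 values of 42 occupy positions 5–6 → each gets rank 5.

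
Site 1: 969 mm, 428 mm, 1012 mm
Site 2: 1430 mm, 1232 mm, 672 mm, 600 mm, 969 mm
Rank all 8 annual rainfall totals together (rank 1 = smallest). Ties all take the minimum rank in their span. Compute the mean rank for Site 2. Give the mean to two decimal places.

4.80

Sorted (ascending): 428, 600, 672, 969, 969, 1012, 1232, 1430
The 2 values of 969 occupy positions 4–5 → each gets rank 4.
Site 2 values → pooled ranks: 1430→8, 1232→7, 672→3, 600→2, 969→4
Mean rank = (8 + 7 + 3 + 2 + 4) / 5 = 4.80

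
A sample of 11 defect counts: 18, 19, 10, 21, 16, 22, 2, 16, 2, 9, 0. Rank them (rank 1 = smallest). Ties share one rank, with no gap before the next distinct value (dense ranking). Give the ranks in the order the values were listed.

Sorted (ascending): 0, 2, 2, 9, 10, 16, 16, 18, 19, 21, 22
The 2 values of 2 share dense rank 2.
The 2 values of 16 share dense rank 5.
Remaining distinct values take the next consecutive integers.

6, 7, 4, 8, 5, 9, 2, 5, 2, 3, 1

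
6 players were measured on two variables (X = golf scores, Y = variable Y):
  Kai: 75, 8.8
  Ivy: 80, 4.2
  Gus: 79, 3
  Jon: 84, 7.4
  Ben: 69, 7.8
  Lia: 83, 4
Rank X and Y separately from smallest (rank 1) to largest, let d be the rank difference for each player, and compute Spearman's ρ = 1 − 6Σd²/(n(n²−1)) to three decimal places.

-0.429

Ranks of variable 1: 2, 4, 3, 6, 1, 5
Ranks of variable 2: 6, 3, 1, 4, 5, 2
d = r₁ − r₂: -4, 1, 2, 2, -4, 3
d²: 16, 1, 4, 4, 16, 9; Σd² = 50
ρ = 1 − 6·50/(6·35) = 1 − 300/210 = -0.429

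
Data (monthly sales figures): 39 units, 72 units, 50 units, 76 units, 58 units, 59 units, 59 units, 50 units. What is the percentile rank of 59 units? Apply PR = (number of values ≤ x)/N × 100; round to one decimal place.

75.0

N = 8.
Strictly below 59: 4. Equal to 59: 2.
PR = 6/8 × 100 = 75.0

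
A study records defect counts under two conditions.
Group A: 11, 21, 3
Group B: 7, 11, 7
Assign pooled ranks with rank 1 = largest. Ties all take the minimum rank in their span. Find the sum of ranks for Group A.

Sorted (descending): 21, 11, 11, 7, 7, 3
The 2 values of 11 occupy positions 2–3 → each gets rank 2.
The 2 values of 7 occupy positions 4–5 → each gets rank 4.
Group A values → pooled ranks: 11→2, 21→1, 3→6
Rank sum = 2 + 1 + 6 = 9

9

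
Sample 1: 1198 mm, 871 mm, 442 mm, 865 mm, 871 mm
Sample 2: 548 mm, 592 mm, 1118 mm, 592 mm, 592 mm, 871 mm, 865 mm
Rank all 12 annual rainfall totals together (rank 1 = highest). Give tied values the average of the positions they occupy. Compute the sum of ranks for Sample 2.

Sorted (descending): 1198, 1118, 871, 871, 871, 865, 865, 592, 592, 592, 548, 442
The 3 values of 871 occupy positions 3–5 → average rank 4.
The 2 values of 865 occupy positions 6–7 → average rank (6+7)/2 = 6.5.
The 3 values of 592 occupy positions 8–10 → average rank 9.
Sample 2 values → pooled ranks: 548→11, 592→9, 1118→2, 592→9, 592→9, 871→4, 865→6.5
Rank sum = 11 + 9 + 2 + 9 + 9 + 4 + 6.5 = 50.5

50.5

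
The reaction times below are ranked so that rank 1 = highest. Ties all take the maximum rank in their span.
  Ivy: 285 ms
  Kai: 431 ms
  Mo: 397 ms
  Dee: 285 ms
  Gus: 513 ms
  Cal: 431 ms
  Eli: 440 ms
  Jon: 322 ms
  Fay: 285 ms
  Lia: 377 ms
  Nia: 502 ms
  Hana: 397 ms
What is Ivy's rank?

Sorted (descending): 513, 502, 440, 431, 431, 397, 397, 377, 322, 285, 285, 285
The 2 values of 431 occupy positions 4–5 → each gets rank 5.
The 2 values of 397 occupy positions 6–7 → each gets rank 7.
The 3 values of 285 occupy positions 10–12 → each gets rank 12.
Ivy has value 285 ms → rank 12.

12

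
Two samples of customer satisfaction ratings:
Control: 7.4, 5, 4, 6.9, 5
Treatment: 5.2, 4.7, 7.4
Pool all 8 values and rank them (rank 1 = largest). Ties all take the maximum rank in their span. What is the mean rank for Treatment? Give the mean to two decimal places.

4.33

Sorted (descending): 7.4, 7.4, 6.9, 5.2, 5, 5, 4.7, 4
The 2 values of 7.4 occupy positions 1–2 → each gets rank 2.
The 2 values of 5 occupy positions 5–6 → each gets rank 6.
Treatment values → pooled ranks: 5.2→4, 4.7→7, 7.4→2
Mean rank = (4 + 7 + 2) / 3 = 4.33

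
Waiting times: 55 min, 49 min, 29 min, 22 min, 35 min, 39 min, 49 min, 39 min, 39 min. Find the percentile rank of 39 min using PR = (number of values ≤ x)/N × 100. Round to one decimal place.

N = 9.
Strictly below 39: 3. Equal to 39: 3.
PR = 6/9 × 100 = 66.7

66.7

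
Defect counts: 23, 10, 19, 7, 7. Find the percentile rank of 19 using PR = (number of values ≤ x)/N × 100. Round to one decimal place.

80.0

N = 5.
Strictly below 19: 3. Equal to 19: 1.
PR = 4/5 × 100 = 80.0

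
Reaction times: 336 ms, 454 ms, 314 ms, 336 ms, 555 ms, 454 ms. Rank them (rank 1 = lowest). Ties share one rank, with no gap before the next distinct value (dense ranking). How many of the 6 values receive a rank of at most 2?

Sorted (ascending): 314, 336, 336, 454, 454, 555
The 2 values of 336 share dense rank 2.
The 2 values of 454 share dense rank 3.
Remaining distinct values take the next consecutive integers.
Ranks ≤ 2: {1, 2, 2} → 3 values.

3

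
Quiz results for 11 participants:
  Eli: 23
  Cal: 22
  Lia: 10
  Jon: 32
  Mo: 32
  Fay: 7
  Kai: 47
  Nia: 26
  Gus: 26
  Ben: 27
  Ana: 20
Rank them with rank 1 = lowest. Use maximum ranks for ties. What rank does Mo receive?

Sorted (ascending): 7, 10, 20, 22, 23, 26, 26, 27, 32, 32, 47
The 2 values of 26 occupy positions 6–7 → each gets rank 7.
The 2 values of 32 occupy positions 9–10 → each gets rank 10.
Mo has value 32 → rank 10.

10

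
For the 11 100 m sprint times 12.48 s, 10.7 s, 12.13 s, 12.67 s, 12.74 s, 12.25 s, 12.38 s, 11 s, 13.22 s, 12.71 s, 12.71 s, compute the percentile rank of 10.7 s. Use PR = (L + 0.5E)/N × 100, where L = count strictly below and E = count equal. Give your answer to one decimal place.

N = 11.
Strictly below 10.7: 0. Equal to 10.7: 1.
PR = (0 + 0.5·1)/11 × 100 = 4.5

4.5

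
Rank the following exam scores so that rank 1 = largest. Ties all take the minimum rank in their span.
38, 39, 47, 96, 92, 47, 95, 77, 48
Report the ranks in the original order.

Sorted (descending): 96, 95, 92, 77, 48, 47, 47, 39, 38
The 2 values of 47 occupy positions 6–7 → each gets rank 6.

9, 8, 6, 1, 3, 6, 2, 4, 5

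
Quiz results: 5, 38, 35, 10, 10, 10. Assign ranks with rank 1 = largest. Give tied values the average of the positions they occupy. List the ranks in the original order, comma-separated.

6, 1, 2, 4, 4, 4

Sorted (descending): 38, 35, 10, 10, 10, 5
The 3 values of 10 occupy positions 3–5 → average rank 4.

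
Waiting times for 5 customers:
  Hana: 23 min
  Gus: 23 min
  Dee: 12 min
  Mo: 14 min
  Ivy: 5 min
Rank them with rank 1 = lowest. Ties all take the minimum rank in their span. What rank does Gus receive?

Sorted (ascending): 5, 12, 14, 23, 23
The 2 values of 23 occupy positions 4–5 → each gets rank 4.
Gus has value 23 min → rank 4.

4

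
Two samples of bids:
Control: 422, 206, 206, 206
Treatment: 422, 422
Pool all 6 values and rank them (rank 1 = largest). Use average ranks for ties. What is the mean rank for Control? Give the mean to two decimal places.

Sorted (descending): 422, 422, 422, 206, 206, 206
The 3 values of 422 occupy positions 1–3 → average rank 2.
The 3 values of 206 occupy positions 4–6 → average rank 5.
Control values → pooled ranks: 422→2, 206→5, 206→5, 206→5
Mean rank = (2 + 5 + 5 + 5) / 4 = 4.25

4.25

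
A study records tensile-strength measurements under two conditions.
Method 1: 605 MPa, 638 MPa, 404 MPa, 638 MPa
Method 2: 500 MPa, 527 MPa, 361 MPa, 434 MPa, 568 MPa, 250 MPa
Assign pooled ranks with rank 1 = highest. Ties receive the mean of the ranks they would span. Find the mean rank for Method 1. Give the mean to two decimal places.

3.50

Sorted (descending): 638, 638, 605, 568, 527, 500, 434, 404, 361, 250
The 2 values of 638 occupy positions 1–2 → average rank (1+2)/2 = 1.5.
Method 1 values → pooled ranks: 605→3, 638→1.5, 404→8, 638→1.5
Mean rank = (3 + 1.5 + 8 + 1.5) / 4 = 3.50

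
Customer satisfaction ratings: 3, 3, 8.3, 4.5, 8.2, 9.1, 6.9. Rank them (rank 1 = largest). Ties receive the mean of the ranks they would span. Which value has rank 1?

Sorted (descending): 9.1, 8.3, 8.2, 6.9, 4.5, 3, 3
The 2 values of 3 occupy positions 6–7 → average rank (6+7)/2 = 6.5.
Rank 1 → value 9.1.

9.1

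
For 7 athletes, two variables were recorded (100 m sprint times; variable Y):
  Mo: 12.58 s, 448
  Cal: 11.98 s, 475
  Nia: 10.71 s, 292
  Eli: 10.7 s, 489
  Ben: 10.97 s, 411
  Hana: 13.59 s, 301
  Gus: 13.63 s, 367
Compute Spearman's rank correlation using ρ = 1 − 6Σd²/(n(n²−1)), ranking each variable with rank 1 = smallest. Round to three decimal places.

Ranks of variable 1: 5, 4, 2, 1, 3, 6, 7
Ranks of variable 2: 5, 6, 1, 7, 4, 2, 3
d = r₁ − r₂: 0, -2, 1, -6, -1, 4, 4
d²: 0, 4, 1, 36, 1, 16, 16; Σd² = 74
ρ = 1 − 6·74/(7·48) = 1 − 444/336 = -0.321

-0.321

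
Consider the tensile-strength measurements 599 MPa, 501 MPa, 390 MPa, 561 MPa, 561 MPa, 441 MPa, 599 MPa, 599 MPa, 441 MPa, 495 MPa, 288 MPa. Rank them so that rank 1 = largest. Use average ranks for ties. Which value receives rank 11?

Sorted (descending): 599, 599, 599, 561, 561, 501, 495, 441, 441, 390, 288
The 3 values of 599 occupy positions 1–3 → average rank 2.
The 2 values of 561 occupy positions 4–5 → average rank (4+5)/2 = 4.5.
The 2 values of 441 occupy positions 8–9 → average rank (8+9)/2 = 8.5.
Rank 11 → value 288.

288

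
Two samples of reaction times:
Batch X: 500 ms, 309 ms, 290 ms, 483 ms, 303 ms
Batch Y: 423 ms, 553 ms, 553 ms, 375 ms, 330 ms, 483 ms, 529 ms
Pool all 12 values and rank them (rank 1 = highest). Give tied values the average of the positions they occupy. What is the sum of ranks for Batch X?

Sorted (descending): 553, 553, 529, 500, 483, 483, 423, 375, 330, 309, 303, 290
The 2 values of 553 occupy positions 1–2 → average rank (1+2)/2 = 1.5.
The 2 values of 483 occupy positions 5–6 → average rank (5+6)/2 = 5.5.
Batch X values → pooled ranks: 500→4, 309→10, 290→12, 483→5.5, 303→11
Rank sum = 4 + 10 + 12 + 5.5 + 11 = 42.5

42.5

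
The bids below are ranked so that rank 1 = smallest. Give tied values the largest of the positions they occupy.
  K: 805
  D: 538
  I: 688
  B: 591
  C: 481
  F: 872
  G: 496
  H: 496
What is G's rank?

3

Sorted (ascending): 481, 496, 496, 538, 591, 688, 805, 872
The 2 values of 496 occupy positions 2–3 → each gets rank 3.
G has value 496 → rank 3.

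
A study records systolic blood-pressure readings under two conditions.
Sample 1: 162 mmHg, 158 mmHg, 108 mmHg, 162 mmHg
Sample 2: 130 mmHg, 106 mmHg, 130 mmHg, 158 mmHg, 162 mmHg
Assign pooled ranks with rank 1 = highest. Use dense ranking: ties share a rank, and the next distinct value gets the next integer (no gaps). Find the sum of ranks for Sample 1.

8

Sorted (descending): 162, 162, 162, 158, 158, 130, 130, 108, 106
The 3 values of 162 share dense rank 1.
The 2 values of 158 share dense rank 2.
The 2 values of 130 share dense rank 3.
Remaining distinct values take the next consecutive integers.
Sample 1 values → pooled ranks: 162→1, 158→2, 108→4, 162→1
Rank sum = 1 + 2 + 4 + 1 = 8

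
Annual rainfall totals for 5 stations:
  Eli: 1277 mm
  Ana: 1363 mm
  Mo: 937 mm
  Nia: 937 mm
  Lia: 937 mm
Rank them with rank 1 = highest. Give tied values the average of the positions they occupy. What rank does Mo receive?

Sorted (descending): 1363, 1277, 937, 937, 937
The 3 values of 937 occupy positions 3–5 → average rank 4.
Mo has value 937 mm → rank 4.

4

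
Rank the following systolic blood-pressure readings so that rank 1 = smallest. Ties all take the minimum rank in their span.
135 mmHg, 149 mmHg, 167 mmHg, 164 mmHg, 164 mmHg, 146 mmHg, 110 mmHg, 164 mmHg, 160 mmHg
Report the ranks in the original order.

Sorted (ascending): 110, 135, 146, 149, 160, 164, 164, 164, 167
The 3 values of 164 occupy positions 6–8 → each gets rank 6.

2, 4, 9, 6, 6, 3, 1, 6, 5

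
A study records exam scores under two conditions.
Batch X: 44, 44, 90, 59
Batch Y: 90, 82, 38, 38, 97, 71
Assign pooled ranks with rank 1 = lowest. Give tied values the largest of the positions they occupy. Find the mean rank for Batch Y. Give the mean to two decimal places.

6.00

Sorted (ascending): 38, 38, 44, 44, 59, 71, 82, 90, 90, 97
The 2 values of 38 occupy positions 1–2 → each gets rank 2.
The 2 values of 44 occupy positions 3–4 → each gets rank 4.
The 2 values of 90 occupy positions 8–9 → each gets rank 9.
Batch Y values → pooled ranks: 90→9, 82→7, 38→2, 38→2, 97→10, 71→6
Mean rank = (9 + 7 + 2 + 2 + 10 + 6) / 6 = 6.00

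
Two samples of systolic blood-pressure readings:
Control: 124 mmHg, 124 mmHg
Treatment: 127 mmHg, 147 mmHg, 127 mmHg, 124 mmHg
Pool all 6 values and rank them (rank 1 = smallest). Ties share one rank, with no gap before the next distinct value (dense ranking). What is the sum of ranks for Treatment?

Sorted (ascending): 124, 124, 124, 127, 127, 147
The 3 values of 124 share dense rank 1.
The 2 values of 127 share dense rank 2.
Remaining distinct values take the next consecutive integers.
Treatment values → pooled ranks: 127→2, 147→3, 127→2, 124→1
Rank sum = 2 + 3 + 2 + 1 = 8

8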